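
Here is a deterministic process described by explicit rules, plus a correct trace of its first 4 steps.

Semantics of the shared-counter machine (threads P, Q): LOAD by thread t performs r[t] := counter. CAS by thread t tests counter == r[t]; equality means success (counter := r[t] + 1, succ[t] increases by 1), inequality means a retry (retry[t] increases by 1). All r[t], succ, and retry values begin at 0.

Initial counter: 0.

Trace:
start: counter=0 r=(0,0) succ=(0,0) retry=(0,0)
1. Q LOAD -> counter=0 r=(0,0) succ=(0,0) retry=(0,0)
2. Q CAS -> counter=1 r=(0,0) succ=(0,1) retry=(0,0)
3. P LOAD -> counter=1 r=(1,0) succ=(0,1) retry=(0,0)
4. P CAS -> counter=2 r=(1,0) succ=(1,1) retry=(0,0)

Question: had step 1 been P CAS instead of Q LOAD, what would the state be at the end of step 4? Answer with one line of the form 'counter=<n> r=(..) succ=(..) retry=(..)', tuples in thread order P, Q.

counter=2 r=(1,0) succ=(2,0) retry=(0,1)

(re-executing from step 1 with the substitution; state before step 1: counter=0 r=(0,0) succ=(0,0) retry=(0,0))
1. P CAS -> counter=1 r=(0,0) succ=(1,0) retry=(0,0)
2. Q CAS -> counter=1 r=(0,0) succ=(1,0) retry=(0,1)
3. P LOAD -> counter=1 r=(1,0) succ=(1,0) retry=(0,1)
4. P CAS -> counter=2 r=(1,0) succ=(2,0) retry=(0,1)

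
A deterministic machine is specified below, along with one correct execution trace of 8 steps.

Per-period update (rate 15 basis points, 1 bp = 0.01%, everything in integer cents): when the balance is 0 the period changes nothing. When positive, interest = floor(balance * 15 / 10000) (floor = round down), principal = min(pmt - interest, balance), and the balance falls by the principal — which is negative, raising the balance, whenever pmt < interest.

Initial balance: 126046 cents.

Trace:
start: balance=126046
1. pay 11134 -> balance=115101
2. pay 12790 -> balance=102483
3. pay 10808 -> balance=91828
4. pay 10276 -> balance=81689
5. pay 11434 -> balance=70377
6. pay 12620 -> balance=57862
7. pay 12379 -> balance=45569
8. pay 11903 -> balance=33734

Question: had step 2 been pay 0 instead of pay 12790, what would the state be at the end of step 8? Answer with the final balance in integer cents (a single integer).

46639

(re-executing from step 2 with the substitution; state before step 2: balance=115101)
2. pay 0 -> balance=115273
3. pay 10808 -> balance=104637
4. pay 10276 -> balance=94517
5. pay 11434 -> balance=83224
6. pay 12620 -> balance=70728
7. pay 12379 -> balance=58455
8. pay 11903 -> balance=46639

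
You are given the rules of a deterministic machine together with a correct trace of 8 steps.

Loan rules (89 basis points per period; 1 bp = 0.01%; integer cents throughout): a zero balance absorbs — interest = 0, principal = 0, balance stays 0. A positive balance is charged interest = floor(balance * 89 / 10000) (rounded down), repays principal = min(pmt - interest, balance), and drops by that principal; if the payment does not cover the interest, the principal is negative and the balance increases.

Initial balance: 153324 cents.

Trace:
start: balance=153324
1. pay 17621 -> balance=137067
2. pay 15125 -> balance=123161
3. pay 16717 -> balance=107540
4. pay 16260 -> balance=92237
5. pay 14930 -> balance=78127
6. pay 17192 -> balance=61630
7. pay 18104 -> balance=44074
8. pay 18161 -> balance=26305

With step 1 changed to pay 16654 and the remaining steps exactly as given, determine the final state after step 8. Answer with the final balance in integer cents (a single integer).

(re-executing from step 1 with the substitution; state before step 1: balance=153324)
1. pay 16654 -> balance=138034
2. pay 15125 -> balance=124137
3. pay 16717 -> balance=108524
4. pay 16260 -> balance=93229
5. pay 14930 -> balance=79128
6. pay 17192 -> balance=62640
7. pay 18104 -> balance=45093
8. pay 18161 -> balance=27333

27333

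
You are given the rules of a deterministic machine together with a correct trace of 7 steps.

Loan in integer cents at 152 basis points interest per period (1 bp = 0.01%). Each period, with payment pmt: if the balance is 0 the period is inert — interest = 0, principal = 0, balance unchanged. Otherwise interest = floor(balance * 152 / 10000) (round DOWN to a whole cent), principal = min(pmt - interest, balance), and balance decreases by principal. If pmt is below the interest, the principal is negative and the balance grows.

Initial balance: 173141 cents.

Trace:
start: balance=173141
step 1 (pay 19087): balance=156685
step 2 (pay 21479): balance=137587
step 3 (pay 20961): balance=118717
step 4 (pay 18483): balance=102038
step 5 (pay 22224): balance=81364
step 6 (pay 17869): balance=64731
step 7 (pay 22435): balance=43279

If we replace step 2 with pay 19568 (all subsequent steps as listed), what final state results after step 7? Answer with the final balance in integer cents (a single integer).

(re-executing from step 2 with the substitution; state before step 2: balance=156685)
step 2 (pay 19568): balance=139498
step 3 (pay 20961): balance=120657
step 4 (pay 18483): balance=104007
step 5 (pay 22224): balance=83363
step 6 (pay 17869): balance=66761
step 7 (pay 22435): balance=45340

45340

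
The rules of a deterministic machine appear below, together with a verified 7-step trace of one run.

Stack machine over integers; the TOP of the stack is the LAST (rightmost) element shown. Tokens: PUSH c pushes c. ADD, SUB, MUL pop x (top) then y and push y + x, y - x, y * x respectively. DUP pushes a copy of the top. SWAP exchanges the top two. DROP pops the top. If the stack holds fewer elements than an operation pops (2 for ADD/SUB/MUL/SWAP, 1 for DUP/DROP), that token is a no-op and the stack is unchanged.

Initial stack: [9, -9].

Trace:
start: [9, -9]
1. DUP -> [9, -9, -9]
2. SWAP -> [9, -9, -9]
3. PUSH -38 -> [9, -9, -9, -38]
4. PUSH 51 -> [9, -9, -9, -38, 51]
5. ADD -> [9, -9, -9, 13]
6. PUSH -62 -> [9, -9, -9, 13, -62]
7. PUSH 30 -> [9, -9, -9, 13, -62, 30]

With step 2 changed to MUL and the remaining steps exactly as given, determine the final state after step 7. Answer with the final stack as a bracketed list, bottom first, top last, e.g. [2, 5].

(re-executing from step 2 with the substitution; state before step 2: [9, -9, -9])
2. MUL -> [9, 81]
3. PUSH -38 -> [9, 81, -38]
4. PUSH 51 -> [9, 81, -38, 51]
5. ADD -> [9, 81, 13]
6. PUSH -62 -> [9, 81, 13, -62]
7. PUSH 30 -> [9, 81, 13, -62, 30]

[9, 81, 13, -62, 30]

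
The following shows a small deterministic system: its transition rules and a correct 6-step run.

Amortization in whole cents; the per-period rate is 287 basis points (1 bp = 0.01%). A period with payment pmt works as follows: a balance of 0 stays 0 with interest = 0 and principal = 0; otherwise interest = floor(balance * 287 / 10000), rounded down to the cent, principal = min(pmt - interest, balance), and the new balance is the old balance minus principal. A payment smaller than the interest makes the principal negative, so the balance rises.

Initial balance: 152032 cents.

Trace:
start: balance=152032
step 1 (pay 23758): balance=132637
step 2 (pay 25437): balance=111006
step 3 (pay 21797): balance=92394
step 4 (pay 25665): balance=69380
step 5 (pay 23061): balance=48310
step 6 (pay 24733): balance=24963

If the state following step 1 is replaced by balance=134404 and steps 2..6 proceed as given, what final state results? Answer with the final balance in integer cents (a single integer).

27000

state after step 1 := balance=134404
step 2 (pay 25437): balance=112824
step 3 (pay 21797): balance=94265
step 4 (pay 25665): balance=71305
step 5 (pay 23061): balance=50290
step 6 (pay 24733): balance=27000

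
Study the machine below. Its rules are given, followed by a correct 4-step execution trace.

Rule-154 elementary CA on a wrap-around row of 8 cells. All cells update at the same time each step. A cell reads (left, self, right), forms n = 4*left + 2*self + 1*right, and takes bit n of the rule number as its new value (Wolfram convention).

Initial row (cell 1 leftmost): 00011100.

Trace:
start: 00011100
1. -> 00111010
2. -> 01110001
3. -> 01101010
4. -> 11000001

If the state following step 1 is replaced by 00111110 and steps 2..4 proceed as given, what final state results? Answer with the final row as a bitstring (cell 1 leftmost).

state after step 1 := 00111110
2. -> 01111101
3. -> 01111000
4. -> 11110100

11110100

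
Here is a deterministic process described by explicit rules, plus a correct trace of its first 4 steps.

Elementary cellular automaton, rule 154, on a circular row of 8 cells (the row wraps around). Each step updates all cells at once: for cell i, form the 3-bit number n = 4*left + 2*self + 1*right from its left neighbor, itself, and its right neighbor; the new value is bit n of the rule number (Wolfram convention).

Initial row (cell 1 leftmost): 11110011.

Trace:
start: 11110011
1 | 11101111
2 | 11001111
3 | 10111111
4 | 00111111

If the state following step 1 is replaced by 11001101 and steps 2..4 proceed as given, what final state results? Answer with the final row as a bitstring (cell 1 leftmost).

state after step 1 := 11001101
2 | 10111001
3 | 00110111
4 | 11100110

11100110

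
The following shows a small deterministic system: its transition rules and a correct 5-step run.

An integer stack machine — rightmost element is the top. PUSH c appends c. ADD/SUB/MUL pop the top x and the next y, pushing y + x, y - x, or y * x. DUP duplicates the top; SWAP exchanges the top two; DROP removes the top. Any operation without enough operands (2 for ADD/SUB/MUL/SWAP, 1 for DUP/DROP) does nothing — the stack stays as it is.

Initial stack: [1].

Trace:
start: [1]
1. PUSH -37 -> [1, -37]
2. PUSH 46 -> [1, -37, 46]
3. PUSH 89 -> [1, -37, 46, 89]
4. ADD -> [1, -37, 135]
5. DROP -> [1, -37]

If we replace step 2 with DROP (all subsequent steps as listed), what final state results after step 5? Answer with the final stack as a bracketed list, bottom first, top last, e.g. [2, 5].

(re-executing from step 2 with the substitution; state before step 2: [1, -37])
2. DROP -> [1]
3. PUSH 89 -> [1, 89]
4. ADD -> [90]
5. DROP -> []

[]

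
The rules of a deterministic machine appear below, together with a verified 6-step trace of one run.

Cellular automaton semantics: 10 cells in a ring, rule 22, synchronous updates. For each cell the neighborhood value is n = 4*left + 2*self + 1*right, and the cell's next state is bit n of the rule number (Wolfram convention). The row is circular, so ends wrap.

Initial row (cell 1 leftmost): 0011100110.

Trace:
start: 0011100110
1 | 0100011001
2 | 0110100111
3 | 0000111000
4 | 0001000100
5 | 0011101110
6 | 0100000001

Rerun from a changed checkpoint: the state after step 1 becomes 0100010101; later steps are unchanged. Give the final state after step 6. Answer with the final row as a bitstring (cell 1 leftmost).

state after step 1 := 0100010101
2 | 0110110101
3 | 0000000101
4 | 1000001101
5 | 0100010000
6 | 1110111000

1110111000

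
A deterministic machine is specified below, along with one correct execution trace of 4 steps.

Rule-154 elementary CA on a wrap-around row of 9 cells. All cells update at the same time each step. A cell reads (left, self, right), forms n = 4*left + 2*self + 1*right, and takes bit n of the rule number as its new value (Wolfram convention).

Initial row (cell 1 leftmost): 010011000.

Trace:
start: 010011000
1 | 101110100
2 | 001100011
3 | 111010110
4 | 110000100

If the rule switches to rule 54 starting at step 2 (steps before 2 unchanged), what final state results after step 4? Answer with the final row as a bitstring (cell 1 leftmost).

011111000

(re-executing steps 2..4 under rule 54; state before step 2: 101110100)
2 | 110001111
3 | 001010000
4 | 011111000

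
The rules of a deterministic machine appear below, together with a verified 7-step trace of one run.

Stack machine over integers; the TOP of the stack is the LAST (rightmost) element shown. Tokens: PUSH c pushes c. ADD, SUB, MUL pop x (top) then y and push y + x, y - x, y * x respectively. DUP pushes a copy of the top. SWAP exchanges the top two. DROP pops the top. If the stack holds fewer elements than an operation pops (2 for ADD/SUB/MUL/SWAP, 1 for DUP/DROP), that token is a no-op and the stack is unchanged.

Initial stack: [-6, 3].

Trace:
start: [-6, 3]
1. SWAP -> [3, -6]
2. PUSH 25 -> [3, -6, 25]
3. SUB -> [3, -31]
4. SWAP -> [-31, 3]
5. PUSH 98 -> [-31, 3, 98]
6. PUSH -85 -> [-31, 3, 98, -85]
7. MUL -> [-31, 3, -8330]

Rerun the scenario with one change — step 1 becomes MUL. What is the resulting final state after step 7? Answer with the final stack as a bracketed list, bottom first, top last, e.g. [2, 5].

(re-executing from step 1 with the substitution; state before step 1: [-6, 3])
1. MUL -> [-18]
2. PUSH 25 -> [-18, 25]
3. SUB -> [-43]
4. SWAP -> [-43]
5. PUSH 98 -> [-43, 98]
6. PUSH -85 -> [-43, 98, -85]
7. MUL -> [-43, -8330]

[-43, -8330]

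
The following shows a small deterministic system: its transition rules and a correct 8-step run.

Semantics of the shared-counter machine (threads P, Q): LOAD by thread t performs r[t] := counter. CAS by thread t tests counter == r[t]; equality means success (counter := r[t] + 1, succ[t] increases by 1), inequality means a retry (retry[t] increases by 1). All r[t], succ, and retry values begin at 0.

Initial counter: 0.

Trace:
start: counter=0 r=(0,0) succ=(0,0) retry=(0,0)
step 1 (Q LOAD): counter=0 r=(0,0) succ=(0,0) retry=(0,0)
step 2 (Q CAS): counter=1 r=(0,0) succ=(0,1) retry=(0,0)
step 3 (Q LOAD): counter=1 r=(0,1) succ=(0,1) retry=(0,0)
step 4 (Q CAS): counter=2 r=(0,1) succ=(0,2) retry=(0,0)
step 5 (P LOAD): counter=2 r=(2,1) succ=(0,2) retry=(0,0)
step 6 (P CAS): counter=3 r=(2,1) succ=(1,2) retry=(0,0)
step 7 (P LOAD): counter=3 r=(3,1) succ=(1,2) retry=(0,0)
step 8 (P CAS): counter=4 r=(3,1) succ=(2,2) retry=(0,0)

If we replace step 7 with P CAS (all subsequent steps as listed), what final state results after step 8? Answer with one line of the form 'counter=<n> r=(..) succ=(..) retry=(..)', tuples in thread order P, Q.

(re-executing from step 7 with the substitution; state before step 7: counter=3 r=(2,1) succ=(1,2) retry=(0,0))
step 7 (P CAS): counter=3 r=(2,1) succ=(1,2) retry=(1,0)
step 8 (P CAS): counter=3 r=(2,1) succ=(1,2) retry=(2,0)

counter=3 r=(2,1) succ=(1,2) retry=(2,0)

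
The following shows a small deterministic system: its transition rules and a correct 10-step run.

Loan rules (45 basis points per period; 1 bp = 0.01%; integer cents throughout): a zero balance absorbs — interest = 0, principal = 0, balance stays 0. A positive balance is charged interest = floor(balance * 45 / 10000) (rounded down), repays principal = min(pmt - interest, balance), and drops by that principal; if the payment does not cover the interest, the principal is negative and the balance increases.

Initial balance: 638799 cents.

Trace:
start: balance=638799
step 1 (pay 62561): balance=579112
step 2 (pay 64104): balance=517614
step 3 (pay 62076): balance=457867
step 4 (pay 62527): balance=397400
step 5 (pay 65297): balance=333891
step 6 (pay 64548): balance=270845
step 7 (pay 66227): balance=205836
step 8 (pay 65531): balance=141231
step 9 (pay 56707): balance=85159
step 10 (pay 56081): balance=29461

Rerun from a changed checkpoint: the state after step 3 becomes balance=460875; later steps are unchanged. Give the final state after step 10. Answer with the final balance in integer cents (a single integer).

32565

state after step 3 := balance=460875
step 4 (pay 62527): balance=400421
step 5 (pay 65297): balance=336925
step 6 (pay 64548): balance=273893
step 7 (pay 66227): balance=208898
step 8 (pay 65531): balance=144307
step 9 (pay 56707): balance=88249
step 10 (pay 56081): balance=32565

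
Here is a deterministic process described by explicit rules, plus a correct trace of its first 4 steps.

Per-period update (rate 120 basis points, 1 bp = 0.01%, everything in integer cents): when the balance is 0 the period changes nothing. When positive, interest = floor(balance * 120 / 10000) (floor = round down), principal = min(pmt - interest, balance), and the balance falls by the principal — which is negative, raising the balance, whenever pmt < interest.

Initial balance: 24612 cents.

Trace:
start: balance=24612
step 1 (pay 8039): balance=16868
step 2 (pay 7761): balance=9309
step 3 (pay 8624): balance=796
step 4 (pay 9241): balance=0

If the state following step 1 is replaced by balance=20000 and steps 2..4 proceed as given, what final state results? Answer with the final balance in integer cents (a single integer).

0

state after step 1 := balance=20000
step 2 (pay 7761): balance=12479
step 3 (pay 8624): balance=4004
step 4 (pay 9241): balance=0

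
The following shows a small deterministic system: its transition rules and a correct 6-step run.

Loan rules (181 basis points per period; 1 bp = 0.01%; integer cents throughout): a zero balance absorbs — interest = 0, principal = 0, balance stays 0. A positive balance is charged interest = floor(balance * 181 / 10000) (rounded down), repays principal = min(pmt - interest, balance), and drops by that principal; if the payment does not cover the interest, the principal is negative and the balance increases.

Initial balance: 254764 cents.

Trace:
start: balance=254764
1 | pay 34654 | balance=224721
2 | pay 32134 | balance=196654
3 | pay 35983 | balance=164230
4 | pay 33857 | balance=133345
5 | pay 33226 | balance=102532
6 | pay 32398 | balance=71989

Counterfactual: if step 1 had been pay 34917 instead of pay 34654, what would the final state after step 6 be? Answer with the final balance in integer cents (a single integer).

(re-executing from step 1 with the substitution; state before step 1: balance=254764)
1 | pay 34917 | balance=224458
2 | pay 32134 | balance=196386
3 | pay 35983 | balance=163957
4 | pay 33857 | balance=133067
5 | pay 33226 | balance=102249
6 | pay 32398 | balance=71701

71701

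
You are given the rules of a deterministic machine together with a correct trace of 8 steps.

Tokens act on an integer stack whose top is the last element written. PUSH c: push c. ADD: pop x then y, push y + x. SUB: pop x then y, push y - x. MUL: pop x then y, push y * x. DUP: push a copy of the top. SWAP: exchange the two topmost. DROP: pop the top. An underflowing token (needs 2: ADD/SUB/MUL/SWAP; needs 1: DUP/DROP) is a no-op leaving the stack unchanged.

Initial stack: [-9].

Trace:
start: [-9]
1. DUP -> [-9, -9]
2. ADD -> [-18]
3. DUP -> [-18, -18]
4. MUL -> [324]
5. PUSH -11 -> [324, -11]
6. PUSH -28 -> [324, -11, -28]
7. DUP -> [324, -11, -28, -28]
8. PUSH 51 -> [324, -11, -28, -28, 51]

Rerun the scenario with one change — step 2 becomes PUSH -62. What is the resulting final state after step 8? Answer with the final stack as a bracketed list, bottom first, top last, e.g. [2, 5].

(re-executing from step 2 with the substitution; state before step 2: [-9, -9])
2. PUSH -62 -> [-9, -9, -62]
3. DUP -> [-9, -9, -62, -62]
4. MUL -> [-9, -9, 3844]
5. PUSH -11 -> [-9, -9, 3844, -11]
6. PUSH -28 -> [-9, -9, 3844, -11, -28]
7. DUP -> [-9, -9, 3844, -11, -28, -28]
8. PUSH 51 -> [-9, -9, 3844, -11, -28, -28, 51]

[-9, -9, 3844, -11, -28, -28, 51]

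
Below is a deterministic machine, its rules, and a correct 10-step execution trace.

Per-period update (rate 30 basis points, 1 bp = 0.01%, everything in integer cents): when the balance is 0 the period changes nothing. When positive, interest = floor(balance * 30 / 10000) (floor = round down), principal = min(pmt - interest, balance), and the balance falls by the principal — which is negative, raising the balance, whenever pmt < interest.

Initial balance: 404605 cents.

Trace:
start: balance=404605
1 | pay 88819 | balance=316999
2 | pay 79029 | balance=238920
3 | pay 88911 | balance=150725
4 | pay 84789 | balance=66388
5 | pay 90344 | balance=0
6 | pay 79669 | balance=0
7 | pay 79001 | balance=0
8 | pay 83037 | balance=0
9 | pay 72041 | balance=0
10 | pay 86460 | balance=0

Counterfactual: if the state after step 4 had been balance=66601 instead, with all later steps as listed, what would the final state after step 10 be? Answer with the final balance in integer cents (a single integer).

0

state after step 4 := balance=66601
5 | pay 90344 | balance=0
6 | pay 79669 | balance=0
7 | pay 79001 | balance=0
8 | pay 83037 | balance=0
9 | pay 72041 | balance=0
10 | pay 86460 | balance=0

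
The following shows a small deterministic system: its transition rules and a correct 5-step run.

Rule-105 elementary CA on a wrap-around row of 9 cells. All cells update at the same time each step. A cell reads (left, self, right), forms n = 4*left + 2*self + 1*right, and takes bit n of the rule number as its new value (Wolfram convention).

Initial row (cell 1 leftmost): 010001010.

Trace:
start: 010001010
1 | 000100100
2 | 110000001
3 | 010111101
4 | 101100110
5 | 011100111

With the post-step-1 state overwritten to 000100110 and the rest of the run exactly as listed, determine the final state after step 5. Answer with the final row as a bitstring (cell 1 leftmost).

state after step 1 := 000100110
2 | 110000110
3 | 110110111
4 | 011111100
5 | 010000101

010000101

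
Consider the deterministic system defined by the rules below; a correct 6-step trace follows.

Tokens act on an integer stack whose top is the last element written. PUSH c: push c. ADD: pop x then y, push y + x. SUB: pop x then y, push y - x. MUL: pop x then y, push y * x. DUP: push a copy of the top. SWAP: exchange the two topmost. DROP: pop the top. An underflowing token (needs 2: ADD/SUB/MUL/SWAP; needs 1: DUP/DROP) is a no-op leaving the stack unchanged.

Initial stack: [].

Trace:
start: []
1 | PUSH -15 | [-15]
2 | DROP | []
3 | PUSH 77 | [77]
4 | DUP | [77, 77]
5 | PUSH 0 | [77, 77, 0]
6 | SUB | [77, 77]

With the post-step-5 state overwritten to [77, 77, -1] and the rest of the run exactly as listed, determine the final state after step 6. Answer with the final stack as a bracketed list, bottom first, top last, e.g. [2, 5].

[77, 78]

state after step 5 := [77, 77, -1]
6 | SUB | [77, 78]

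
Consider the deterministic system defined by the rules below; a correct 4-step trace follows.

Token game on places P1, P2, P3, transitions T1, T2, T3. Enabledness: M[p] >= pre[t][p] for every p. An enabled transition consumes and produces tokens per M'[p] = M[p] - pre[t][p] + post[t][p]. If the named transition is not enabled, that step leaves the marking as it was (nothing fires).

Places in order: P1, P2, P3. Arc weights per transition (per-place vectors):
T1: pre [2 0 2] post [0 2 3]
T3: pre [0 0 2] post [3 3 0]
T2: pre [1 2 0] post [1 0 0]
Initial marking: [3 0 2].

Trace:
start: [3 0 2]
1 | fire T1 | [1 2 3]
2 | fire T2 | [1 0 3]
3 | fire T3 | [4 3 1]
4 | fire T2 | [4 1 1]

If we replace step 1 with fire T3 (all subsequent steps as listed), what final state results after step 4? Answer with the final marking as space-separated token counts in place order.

6 1 0

(re-executing from step 1 with the substitution; state before step 1: [3 0 2])
1 | fire T3 | [6 3 0]
2 | fire T2 | [6 1 0]
3 | fire T3 | [6 1 0]
4 | fire T2 | [6 1 0]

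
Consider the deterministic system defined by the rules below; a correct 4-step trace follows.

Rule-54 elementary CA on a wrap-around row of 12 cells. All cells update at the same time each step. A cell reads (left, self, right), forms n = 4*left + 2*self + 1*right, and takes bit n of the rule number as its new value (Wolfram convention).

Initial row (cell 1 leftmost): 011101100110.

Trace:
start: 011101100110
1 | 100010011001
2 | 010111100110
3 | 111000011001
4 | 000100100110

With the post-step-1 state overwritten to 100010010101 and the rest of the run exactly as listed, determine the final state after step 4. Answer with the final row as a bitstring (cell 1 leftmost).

state after step 1 := 100010010101
2 | 010111111110
3 | 111000000001
4 | 000100000010

000100000010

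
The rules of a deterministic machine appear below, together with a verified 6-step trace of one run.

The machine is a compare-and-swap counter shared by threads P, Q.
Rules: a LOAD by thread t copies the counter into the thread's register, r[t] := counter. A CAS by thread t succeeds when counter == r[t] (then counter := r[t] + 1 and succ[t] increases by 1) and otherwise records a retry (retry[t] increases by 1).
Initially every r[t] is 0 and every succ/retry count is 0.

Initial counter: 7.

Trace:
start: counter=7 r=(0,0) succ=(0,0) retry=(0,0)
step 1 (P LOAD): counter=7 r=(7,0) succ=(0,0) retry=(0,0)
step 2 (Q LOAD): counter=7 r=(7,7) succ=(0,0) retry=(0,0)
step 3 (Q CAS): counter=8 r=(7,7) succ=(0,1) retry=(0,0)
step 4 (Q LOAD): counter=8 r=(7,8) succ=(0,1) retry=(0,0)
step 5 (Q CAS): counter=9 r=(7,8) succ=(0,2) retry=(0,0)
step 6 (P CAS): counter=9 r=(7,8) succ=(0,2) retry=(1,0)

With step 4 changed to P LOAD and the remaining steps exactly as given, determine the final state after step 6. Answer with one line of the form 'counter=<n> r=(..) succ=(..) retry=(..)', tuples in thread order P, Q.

(re-executing from step 4 with the substitution; state before step 4: counter=8 r=(7,7) succ=(0,1) retry=(0,0))
step 4 (P LOAD): counter=8 r=(8,7) succ=(0,1) retry=(0,0)
step 5 (Q CAS): counter=8 r=(8,7) succ=(0,1) retry=(0,1)
step 6 (P CAS): counter=9 r=(8,7) succ=(1,1) retry=(0,1)

counter=9 r=(8,7) succ=(1,1) retry=(0,1)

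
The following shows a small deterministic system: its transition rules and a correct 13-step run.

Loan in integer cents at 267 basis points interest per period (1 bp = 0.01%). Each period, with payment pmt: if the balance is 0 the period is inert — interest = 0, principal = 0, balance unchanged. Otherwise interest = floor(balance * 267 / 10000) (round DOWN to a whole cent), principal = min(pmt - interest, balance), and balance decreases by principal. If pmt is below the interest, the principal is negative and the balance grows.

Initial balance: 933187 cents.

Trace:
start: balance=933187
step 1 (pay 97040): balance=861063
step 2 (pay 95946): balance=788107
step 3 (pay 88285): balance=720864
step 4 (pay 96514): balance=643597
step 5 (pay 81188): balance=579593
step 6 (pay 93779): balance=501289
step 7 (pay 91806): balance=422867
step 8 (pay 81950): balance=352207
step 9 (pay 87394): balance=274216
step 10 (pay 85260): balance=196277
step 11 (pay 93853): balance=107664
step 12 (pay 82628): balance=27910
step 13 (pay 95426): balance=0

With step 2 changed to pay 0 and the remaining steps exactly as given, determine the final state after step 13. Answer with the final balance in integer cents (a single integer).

(re-executing from step 2 with the substitution; state before step 2: balance=861063)
step 2 (pay 0): balance=884053
step 3 (pay 88285): balance=819372
step 4 (pay 96514): balance=744735
step 5 (pay 81188): balance=683431
step 6 (pay 93779): balance=607899
step 7 (pay 91806): balance=532323
step 8 (pay 81950): balance=464586
step 9 (pay 87394): balance=389596
step 10 (pay 85260): balance=314738
step 11 (pay 93853): balance=229288
step 12 (pay 82628): balance=152781
step 13 (pay 95426): balance=61434

61434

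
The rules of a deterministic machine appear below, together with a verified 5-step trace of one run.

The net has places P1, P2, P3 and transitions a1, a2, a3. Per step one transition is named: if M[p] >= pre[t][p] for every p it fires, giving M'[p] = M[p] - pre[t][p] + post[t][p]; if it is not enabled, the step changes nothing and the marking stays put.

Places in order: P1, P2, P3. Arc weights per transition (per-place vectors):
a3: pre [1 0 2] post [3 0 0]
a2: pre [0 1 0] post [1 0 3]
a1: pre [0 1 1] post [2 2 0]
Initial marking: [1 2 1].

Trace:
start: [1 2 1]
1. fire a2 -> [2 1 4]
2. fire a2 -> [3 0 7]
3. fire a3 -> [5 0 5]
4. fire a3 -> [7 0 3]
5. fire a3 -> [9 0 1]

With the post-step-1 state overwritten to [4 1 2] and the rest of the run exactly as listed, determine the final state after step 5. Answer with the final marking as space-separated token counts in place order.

9 0 1

state after step 1 := [4 1 2]
2. fire a2 -> [5 0 5]
3. fire a3 -> [7 0 3]
4. fire a3 -> [9 0 1]
5. fire a3 -> [9 0 1]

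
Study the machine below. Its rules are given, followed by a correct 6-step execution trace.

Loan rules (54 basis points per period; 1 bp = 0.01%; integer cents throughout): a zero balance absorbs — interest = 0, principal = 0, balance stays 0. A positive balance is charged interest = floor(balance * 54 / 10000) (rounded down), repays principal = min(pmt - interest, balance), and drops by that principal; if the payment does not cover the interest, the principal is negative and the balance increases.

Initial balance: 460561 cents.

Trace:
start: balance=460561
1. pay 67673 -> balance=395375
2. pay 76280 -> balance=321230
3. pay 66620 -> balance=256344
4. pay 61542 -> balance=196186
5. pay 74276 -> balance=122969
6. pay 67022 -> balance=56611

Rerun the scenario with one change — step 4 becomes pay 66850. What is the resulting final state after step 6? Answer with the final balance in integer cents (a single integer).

(re-executing from step 4 with the substitution; state before step 4: balance=256344)
4. pay 66850 -> balance=190878
5. pay 74276 -> balance=117632
6. pay 67022 -> balance=51245

51245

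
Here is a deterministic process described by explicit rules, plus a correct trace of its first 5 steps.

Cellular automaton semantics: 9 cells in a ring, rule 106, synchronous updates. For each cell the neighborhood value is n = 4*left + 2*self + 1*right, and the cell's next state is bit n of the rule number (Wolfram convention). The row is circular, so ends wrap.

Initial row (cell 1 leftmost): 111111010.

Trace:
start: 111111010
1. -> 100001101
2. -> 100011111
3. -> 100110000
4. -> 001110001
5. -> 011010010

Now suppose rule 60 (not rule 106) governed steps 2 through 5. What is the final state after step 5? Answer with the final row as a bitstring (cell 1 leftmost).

(re-executing steps 2..5 under rule 60; state before step 2: 100001101)
2. -> 010001011
3. -> 111001110
4. -> 100101001
5. -> 010111101

010111101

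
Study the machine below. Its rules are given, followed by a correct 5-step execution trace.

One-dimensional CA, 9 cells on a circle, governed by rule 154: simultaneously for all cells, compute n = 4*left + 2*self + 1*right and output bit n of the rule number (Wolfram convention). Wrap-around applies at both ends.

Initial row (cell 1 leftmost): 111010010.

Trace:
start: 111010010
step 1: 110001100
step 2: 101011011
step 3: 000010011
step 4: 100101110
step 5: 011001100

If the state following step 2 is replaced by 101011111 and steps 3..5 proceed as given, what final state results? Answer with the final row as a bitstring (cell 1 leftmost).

state after step 2 := 101011111
step 3: 000011111
step 4: 100111110
step 5: 011111100

011111100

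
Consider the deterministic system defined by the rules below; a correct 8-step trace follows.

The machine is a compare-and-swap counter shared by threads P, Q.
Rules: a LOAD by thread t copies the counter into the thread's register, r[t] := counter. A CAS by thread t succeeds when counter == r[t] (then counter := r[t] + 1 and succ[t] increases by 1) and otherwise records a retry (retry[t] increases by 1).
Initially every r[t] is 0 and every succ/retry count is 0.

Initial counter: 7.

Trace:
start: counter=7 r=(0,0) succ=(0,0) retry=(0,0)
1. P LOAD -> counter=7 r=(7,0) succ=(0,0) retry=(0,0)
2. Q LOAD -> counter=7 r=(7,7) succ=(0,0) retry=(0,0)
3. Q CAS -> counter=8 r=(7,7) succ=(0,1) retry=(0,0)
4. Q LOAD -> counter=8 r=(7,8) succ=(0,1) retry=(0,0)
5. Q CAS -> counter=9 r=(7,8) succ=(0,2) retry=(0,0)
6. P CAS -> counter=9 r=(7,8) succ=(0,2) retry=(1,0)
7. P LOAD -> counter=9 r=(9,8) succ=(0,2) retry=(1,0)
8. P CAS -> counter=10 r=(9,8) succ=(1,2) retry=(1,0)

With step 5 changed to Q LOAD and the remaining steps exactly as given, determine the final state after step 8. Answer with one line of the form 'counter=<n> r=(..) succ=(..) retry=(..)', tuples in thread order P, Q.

counter=9 r=(8,8) succ=(1,1) retry=(1,0)

(re-executing from step 5 with the substitution; state before step 5: counter=8 r=(7,8) succ=(0,1) retry=(0,0))
5. Q LOAD -> counter=8 r=(7,8) succ=(0,1) retry=(0,0)
6. P CAS -> counter=8 r=(7,8) succ=(0,1) retry=(1,0)
7. P LOAD -> counter=8 r=(8,8) succ=(0,1) retry=(1,0)
8. P CAS -> counter=9 r=(8,8) succ=(1,1) retry=(1,0)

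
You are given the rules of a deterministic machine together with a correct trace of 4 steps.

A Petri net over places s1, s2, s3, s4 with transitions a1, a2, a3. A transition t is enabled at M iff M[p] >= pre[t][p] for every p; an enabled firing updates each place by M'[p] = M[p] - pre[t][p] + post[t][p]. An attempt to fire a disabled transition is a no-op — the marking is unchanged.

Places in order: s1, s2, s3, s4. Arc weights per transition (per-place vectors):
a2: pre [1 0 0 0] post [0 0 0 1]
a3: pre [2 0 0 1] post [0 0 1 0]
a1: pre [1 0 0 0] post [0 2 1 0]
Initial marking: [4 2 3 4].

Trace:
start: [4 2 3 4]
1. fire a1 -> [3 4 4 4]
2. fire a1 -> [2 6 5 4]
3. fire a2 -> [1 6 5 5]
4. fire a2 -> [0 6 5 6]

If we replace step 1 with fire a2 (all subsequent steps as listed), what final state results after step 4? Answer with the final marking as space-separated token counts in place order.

0 4 4 7

(re-executing from step 1 with the substitution; state before step 1: [4 2 3 4])
1. fire a2 -> [3 2 3 5]
2. fire a1 -> [2 4 4 5]
3. fire a2 -> [1 4 4 6]
4. fire a2 -> [0 4 4 7]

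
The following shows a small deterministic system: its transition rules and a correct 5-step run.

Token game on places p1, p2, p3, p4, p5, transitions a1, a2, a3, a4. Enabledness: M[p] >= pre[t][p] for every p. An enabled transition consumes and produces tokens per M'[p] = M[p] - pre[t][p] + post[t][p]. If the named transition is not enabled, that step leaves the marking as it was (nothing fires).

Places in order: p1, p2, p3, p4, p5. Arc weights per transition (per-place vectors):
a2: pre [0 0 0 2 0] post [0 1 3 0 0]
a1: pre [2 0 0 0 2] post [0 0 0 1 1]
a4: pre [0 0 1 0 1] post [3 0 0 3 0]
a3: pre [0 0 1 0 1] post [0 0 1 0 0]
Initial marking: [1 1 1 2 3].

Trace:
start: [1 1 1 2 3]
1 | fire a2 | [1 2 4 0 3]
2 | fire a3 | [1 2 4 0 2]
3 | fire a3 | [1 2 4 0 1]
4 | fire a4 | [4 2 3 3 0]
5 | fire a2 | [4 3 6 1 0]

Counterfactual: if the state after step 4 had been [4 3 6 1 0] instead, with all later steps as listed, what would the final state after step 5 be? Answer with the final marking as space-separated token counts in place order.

state after step 4 := [4 3 6 1 0]
5 | fire a2 | [4 3 6 1 0]

4 3 6 1 0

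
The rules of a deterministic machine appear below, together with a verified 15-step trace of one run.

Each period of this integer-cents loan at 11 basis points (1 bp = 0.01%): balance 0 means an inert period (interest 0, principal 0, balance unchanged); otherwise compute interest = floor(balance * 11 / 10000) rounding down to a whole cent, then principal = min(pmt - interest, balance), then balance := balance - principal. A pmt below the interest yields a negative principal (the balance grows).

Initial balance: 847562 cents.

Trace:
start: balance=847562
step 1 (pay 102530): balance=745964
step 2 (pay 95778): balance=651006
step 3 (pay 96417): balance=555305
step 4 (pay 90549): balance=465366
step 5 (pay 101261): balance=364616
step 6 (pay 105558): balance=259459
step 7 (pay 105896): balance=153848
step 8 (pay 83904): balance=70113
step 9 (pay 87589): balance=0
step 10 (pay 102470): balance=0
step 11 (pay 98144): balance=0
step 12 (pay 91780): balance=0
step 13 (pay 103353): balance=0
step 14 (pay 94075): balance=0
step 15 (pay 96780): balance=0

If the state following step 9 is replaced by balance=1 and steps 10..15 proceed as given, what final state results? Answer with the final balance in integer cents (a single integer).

0

state after step 9 := balance=1
step 10 (pay 102470): balance=0
step 11 (pay 98144): balance=0
step 12 (pay 91780): balance=0
step 13 (pay 103353): balance=0
step 14 (pay 94075): balance=0
step 15 (pay 96780): balance=0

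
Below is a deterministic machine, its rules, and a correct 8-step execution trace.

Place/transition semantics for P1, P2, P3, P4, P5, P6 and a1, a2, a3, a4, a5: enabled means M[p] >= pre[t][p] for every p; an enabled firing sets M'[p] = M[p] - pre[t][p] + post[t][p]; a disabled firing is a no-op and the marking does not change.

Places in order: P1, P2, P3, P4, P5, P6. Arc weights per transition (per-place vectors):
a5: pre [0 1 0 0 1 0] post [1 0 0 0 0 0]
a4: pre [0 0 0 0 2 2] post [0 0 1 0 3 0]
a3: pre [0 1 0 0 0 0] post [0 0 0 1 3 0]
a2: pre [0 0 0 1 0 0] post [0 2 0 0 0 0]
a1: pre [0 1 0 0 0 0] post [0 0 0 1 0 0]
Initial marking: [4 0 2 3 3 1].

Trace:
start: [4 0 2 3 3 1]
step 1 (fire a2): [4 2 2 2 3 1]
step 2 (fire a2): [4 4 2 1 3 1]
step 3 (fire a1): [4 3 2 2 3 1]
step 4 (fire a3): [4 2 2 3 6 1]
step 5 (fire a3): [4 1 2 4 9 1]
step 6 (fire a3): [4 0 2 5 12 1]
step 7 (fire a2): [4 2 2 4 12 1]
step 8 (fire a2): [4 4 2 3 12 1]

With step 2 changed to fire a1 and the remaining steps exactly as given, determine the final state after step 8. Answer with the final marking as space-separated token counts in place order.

(re-executing from step 2 with the substitution; state before step 2: [4 2 2 2 3 1])
step 2 (fire a1): [4 1 2 3 3 1]
step 3 (fire a1): [4 0 2 4 3 1]
step 4 (fire a3): [4 0 2 4 3 1]
step 5 (fire a3): [4 0 2 4 3 1]
step 6 (fire a3): [4 0 2 4 3 1]
step 7 (fire a2): [4 2 2 3 3 1]
step 8 (fire a2): [4 4 2 2 3 1]

4 4 2 2 3 1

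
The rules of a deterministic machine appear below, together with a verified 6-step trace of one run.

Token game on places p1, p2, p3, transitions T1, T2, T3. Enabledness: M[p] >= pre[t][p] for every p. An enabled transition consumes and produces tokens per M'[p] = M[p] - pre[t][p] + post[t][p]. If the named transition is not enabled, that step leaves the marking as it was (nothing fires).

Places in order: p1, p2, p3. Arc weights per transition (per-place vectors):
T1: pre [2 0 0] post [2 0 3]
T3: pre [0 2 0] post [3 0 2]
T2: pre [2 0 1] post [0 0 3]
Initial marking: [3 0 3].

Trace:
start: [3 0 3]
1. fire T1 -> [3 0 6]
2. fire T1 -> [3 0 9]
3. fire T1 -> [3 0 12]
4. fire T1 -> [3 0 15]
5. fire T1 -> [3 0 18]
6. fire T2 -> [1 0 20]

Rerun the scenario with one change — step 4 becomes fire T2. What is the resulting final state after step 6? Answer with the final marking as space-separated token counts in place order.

(re-executing from step 4 with the substitution; state before step 4: [3 0 12])
4. fire T2 -> [1 0 14]
5. fire T1 -> [1 0 14]
6. fire T2 -> [1 0 14]

1 0 14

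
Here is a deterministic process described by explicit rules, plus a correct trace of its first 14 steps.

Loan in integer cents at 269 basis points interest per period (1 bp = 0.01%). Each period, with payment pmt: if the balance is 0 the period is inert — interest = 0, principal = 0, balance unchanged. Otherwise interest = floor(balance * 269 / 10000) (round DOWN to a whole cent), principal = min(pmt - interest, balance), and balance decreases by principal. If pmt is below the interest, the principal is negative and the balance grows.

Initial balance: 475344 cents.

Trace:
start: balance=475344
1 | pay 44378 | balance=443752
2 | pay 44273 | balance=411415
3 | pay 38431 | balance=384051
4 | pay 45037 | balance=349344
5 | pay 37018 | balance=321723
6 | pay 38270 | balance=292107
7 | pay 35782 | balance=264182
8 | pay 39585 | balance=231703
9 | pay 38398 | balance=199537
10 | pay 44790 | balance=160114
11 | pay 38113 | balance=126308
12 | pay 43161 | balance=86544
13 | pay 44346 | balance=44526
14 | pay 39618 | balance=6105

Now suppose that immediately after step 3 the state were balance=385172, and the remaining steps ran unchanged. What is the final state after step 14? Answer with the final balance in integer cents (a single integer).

state after step 3 := balance=385172
4 | pay 45037 | balance=350496
5 | pay 37018 | balance=322906
6 | pay 38270 | balance=293322
7 | pay 35782 | balance=265430
8 | pay 39585 | balance=232985
9 | pay 38398 | balance=200854
10 | pay 44790 | balance=161466
11 | pay 38113 | balance=127696
12 | pay 43161 | balance=87970
13 | pay 44346 | balance=45990
14 | pay 39618 | balance=7609

7609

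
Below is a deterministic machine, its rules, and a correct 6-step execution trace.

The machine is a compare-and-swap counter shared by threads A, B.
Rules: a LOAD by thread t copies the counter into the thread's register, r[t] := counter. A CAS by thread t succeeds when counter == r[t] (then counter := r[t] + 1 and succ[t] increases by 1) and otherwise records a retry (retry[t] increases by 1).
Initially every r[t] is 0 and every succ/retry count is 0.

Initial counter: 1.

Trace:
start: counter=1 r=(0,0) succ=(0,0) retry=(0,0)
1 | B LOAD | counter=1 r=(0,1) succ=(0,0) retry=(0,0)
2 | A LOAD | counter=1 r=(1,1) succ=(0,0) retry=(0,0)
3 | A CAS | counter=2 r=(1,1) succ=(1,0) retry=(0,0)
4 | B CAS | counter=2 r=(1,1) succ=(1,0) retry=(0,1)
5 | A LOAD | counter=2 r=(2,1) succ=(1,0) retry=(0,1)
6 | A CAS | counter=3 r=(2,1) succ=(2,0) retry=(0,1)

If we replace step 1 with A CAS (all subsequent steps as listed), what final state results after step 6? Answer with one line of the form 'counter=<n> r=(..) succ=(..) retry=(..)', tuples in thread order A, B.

counter=3 r=(2,0) succ=(2,0) retry=(1,1)

(re-executing from step 1 with the substitution; state before step 1: counter=1 r=(0,0) succ=(0,0) retry=(0,0))
1 | A CAS | counter=1 r=(0,0) succ=(0,0) retry=(1,0)
2 | A LOAD | counter=1 r=(1,0) succ=(0,0) retry=(1,0)
3 | A CAS | counter=2 r=(1,0) succ=(1,0) retry=(1,0)
4 | B CAS | counter=2 r=(1,0) succ=(1,0) retry=(1,1)
5 | A LOAD | counter=2 r=(2,0) succ=(1,0) retry=(1,1)
6 | A CAS | counter=3 r=(2,0) succ=(2,0) retry=(1,1)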